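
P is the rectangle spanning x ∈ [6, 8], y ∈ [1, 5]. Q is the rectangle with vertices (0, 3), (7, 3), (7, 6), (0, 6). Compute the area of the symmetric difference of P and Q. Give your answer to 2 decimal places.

|P∩Q|: x∈[6,7], y∈[3,5] → 1·2 = 2.
|P △ Q| = |P| + |Q| − 2·|P∩Q| = 8 + 21 − 4 = 25.00.

25.00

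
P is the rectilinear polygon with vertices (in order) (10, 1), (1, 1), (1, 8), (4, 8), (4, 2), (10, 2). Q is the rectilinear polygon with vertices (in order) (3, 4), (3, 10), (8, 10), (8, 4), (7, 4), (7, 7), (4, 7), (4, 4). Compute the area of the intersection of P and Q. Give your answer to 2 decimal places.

4.00

The intersection is the polygon with vertices (4,8), (4,7), (4,4), (3,4), (3,8).
By the shoelace formula its area is 4.00.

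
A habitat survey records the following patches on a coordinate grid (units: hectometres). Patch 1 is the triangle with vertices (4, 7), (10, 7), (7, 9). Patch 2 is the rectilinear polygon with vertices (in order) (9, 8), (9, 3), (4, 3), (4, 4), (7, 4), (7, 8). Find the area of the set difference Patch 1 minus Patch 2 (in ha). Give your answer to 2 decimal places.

4.08

|Patch 1| = 6, |Patch 1∩Patch 2| = 1.9167.
|Patch 1 ∖ Patch 2| = |Patch 1| − |Patch 1∩Patch 2| = 6 − 1.9167 = 4.08.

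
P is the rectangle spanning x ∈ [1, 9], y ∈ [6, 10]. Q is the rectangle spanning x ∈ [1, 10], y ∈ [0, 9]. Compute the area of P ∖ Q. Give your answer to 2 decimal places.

8.00

|P∩Q|: x∈[1,9], y∈[6,9] → 8·3 = 24.
|P| = 32.
|P ∖ Q| = |P| − |P∩Q| = 32 − 24 = 8.00.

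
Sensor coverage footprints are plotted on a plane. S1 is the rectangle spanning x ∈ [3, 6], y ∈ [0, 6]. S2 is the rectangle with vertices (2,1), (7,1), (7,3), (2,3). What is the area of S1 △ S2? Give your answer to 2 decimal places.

16.00

|S1∩S2|: x∈[3,6], y∈[1,3] → 3·2 = 6.
|S1 △ S2| = |S1| + |S2| − 2·|S1∩S2| = 18 + 10 − 12 = 16.00.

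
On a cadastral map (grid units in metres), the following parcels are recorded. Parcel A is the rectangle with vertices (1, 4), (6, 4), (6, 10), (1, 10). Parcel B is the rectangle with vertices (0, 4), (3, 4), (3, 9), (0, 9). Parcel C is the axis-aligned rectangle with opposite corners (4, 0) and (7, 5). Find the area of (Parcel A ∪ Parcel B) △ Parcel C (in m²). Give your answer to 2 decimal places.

|Parcel A ∪ Parcel B| = 35.
|(Parcel A ∪ Parcel B) ∩ Parcel C| = 2.
|(Parcel A ∪ Parcel B) △ Parcel C| = 35 + 15 − 4 = 46.00.

46.00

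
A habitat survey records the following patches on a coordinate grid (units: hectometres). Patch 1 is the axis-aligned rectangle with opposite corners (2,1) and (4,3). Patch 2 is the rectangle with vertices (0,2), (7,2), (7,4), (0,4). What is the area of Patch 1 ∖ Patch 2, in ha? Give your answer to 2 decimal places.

2.00

|Patch 1∩Patch 2|: x∈[2,4], y∈[2,3] → 2·1 = 2.
|Patch 1| = 4.
|Patch 1 ∖ Patch 2| = |Patch 1| − |Patch 1∩Patch 2| = 4 − 2 = 2.00.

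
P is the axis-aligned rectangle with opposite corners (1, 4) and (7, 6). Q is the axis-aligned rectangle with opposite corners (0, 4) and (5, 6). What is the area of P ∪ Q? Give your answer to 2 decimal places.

14.00

By inclusion–exclusion:
Individual areas: |P| = 12, |Q| = 10.
|P∩Q|: x∈[1,5], y∈[4,6] → 4·2 = 8.
|P ∪ Q| = 22 − 8 = 14.00.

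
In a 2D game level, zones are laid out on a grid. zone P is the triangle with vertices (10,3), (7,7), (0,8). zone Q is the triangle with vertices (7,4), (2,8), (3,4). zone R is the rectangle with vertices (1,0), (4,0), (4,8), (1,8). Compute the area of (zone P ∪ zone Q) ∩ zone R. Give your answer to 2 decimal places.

|zone P ∪ zone Q| = 19.0277.
|(zone P ∪ zone Q) ∩ zone R| = 5.87.

5.87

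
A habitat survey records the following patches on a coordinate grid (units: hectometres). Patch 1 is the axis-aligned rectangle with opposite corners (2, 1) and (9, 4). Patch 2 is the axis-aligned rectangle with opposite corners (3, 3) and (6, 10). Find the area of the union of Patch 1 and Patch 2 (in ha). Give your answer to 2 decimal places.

39.00

By inclusion–exclusion:
Individual areas: |Patch 1| = 21, |Patch 2| = 21.
|Patch 1∩Patch 2|: x∈[3,6], y∈[3,4] → 3·1 = 3.
|Patch 1 ∪ Patch 2| = 42 − 3 = 39.00.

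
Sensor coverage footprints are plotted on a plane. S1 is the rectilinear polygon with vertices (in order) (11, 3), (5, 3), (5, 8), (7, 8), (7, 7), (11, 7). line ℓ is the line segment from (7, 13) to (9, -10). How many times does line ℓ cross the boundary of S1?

2

The segment meets the boundary at (7.87,3), (7.522,7).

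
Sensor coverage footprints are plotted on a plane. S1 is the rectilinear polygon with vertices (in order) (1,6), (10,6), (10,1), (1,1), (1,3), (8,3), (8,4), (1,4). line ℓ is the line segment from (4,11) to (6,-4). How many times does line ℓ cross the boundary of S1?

The segment meets the boundary at (5.333,1), (4.933,4), (5.067,3), (4.667,6).

4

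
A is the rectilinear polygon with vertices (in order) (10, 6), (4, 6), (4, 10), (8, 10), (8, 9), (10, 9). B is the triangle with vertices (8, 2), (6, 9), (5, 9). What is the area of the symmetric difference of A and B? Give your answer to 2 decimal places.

|A| = 22, |B| = 3.5, |A∩B| = 2.3571.
|A △ B| = |A| + |B| − 2·|A∩B| = 22 + 3.5 − 4.7143 = 20.79.

20.79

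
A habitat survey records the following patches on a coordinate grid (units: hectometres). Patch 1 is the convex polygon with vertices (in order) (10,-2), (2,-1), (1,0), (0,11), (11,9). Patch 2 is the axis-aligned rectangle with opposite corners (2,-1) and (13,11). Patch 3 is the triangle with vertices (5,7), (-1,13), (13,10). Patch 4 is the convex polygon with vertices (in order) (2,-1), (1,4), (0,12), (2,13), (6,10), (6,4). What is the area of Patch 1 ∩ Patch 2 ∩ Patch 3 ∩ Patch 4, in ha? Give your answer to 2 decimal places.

The intersection is the polygon with vertices (6,9.909), (6,7.375), (5,7), (2,10), (2,10.636).
By the shoelace formula its area is 8.40.

8.40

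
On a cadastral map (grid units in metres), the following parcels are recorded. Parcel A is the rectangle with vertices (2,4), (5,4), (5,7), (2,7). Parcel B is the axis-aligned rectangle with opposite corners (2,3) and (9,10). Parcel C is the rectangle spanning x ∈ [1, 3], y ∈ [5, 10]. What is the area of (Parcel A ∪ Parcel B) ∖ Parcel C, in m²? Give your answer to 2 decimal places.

|Parcel A ∪ Parcel B| = 49.
|(Parcel A ∪ Parcel B) ∩ Parcel C| = 5.
|(Parcel A ∪ Parcel B) ∖ Parcel C| = 49 − 5 = 44.00.

44.00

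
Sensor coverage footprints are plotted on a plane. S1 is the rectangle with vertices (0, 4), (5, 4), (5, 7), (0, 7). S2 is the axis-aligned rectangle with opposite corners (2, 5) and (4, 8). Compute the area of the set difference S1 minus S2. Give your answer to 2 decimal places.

11.00

|S1∩S2|: x∈[2,4], y∈[5,7] → 2·2 = 4.
|S1| = 15.
|S1 ∖ S2| = |S1| − |S1∩S2| = 15 − 4 = 11.00.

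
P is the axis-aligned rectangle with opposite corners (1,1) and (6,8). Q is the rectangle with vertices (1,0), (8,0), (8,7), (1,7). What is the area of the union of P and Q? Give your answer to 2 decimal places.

By inclusion–exclusion:
Individual areas: |P| = 35, |Q| = 49.
|P∩Q|: x∈[1,6], y∈[1,7] → 5·6 = 30.
|P ∪ Q| = 84 − 30 = 54.00.

54.00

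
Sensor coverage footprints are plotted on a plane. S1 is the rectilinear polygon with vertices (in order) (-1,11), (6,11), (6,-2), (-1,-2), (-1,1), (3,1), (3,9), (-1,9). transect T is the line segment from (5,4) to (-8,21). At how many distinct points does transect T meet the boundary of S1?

The segment meets the boundary at (-0.353,11), (1.176,9), (3,6.615).

3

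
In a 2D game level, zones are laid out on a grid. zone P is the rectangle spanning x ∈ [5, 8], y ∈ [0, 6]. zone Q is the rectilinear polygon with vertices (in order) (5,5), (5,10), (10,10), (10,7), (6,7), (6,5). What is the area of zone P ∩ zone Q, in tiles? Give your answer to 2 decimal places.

The intersection is the polygon with vertices (6,6), (6,5), (5,5), (5,6).
By the shoelace formula its area is 1.00.

1.00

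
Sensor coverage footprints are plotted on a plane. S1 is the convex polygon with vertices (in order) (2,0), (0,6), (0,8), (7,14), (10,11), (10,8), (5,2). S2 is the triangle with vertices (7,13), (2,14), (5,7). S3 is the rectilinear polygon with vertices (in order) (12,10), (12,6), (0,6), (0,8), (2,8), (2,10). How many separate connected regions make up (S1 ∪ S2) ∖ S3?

3

(S1 ∪ S2) ∖ S3 splits into 3 disjoint pieces (area 1.7143, area 22.6421, area 27.6667).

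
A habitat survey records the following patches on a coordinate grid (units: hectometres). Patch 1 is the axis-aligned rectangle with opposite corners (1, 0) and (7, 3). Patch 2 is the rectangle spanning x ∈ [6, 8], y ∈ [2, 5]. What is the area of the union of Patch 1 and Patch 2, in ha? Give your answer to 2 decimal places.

23.00

By inclusion–exclusion:
Individual areas: |Patch 1| = 18, |Patch 2| = 6.
|Patch 1∩Patch 2|: x∈[6,7], y∈[2,3] → 1·1 = 1.
|Patch 1 ∪ Patch 2| = 24 − 1 = 23.00.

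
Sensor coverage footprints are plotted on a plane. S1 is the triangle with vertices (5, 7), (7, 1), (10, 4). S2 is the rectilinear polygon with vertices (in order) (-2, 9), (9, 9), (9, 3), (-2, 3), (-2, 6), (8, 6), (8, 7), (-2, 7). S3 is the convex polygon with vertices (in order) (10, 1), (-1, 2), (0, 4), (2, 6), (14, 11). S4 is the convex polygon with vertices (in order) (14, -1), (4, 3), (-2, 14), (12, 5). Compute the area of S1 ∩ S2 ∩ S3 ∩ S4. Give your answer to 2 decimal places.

7.87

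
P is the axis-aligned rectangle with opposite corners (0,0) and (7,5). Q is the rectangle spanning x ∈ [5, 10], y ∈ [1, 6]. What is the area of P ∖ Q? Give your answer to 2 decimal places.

27.00

|P∩Q|: x∈[5,7], y∈[1,5] → 2·4 = 8.
|P| = 35.
|P ∖ Q| = |P| − |P∩Q| = 35 − 8 = 27.00.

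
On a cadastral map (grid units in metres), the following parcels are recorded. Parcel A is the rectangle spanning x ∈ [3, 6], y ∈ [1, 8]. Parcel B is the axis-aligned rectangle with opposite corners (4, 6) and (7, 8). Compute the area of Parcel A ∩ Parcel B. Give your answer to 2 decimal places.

|Parcel A∩Parcel B|: x∈[4,6], y∈[6,8] → 2·2 = 4.

4.00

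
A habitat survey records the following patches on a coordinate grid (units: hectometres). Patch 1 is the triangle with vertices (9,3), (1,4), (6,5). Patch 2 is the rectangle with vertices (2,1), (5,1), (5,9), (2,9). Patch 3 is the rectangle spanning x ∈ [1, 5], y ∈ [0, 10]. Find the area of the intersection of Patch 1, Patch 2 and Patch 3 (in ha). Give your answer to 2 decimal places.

The intersection is the polygon with vertices (2,4.2), (5,4.8), (5,3.5), (2,3.875).
By the shoelace formula its area is 2.44.

2.44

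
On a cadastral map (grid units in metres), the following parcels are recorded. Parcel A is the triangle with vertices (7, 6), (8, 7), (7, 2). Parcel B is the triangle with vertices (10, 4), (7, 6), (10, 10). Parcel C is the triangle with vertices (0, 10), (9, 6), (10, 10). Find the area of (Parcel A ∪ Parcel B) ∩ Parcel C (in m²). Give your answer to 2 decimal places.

The region (Parcel A ∪ Parcel B) ∩ Parcel C is the polygon with vertices (10,10), (9,6), (7.5,6.667).
By the shoelace formula its area is 3.33.

3.33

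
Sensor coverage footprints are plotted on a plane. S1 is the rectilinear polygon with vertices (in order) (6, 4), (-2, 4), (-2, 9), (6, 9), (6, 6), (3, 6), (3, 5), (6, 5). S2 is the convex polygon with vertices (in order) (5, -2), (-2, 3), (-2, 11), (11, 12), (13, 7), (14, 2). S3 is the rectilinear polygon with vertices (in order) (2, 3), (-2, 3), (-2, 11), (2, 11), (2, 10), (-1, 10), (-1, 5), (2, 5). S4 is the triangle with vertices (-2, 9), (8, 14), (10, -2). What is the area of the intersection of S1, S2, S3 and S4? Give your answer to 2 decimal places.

0.46

The intersection is the polygon with vertices (-1,9), (-1,8.083), (-2,9).
By the shoelace formula its area is 0.46.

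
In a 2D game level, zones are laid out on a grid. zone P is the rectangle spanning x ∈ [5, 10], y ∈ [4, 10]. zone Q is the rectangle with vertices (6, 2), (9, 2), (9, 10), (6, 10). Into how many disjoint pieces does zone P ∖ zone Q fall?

2

zone P ∖ zone Q splits into 2 disjoint pieces (area 6, area 6).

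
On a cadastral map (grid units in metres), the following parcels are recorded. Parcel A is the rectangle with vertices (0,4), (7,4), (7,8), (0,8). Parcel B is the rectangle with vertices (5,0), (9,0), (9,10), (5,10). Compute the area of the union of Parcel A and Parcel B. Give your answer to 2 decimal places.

60.00

By inclusion–exclusion:
Individual areas: |Parcel A| = 28, |Parcel B| = 40.
|Parcel A∩Parcel B|: x∈[5,7], y∈[4,8] → 2·4 = 8.
|Parcel A ∪ Parcel B| = 68 − 8 = 60.00.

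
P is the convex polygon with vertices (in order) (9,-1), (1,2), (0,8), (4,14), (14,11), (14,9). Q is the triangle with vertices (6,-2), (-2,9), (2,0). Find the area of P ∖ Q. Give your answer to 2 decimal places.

|P| = 140, |P∩Q| = 5.0014.
|P ∖ Q| = |P| − |P∩Q| = 140 − 5.0014 = 135.00.

135.00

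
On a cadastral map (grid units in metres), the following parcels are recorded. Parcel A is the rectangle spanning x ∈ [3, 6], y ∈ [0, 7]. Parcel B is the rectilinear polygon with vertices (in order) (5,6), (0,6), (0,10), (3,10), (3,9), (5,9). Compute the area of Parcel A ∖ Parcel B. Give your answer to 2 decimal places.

|Parcel A| = 21, |Parcel A∩Parcel B| = 2.
|Parcel A ∖ Parcel B| = |Parcel A| − |Parcel A∩Parcel B| = 21 − 2 = 19.00.

19.00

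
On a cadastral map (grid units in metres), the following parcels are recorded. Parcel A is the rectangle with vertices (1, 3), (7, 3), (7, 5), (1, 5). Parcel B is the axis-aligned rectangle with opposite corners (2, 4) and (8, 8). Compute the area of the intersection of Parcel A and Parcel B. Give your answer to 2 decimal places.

5.00

|Parcel A∩Parcel B|: x∈[2,7], y∈[4,5] → 5·1 = 5.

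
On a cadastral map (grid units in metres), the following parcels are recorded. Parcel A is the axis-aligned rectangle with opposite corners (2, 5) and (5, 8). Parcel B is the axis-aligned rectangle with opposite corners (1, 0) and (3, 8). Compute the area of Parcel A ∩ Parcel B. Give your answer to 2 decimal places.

3.00

|Parcel A∩Parcel B|: x∈[2,3], y∈[5,8] → 1·3 = 3.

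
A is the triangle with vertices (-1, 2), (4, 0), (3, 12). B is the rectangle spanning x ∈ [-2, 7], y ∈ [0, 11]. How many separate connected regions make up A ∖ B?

1

A ∖ B is a single connected region.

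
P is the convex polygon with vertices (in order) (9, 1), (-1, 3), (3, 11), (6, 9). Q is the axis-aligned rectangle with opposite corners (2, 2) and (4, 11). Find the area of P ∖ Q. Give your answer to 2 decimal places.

36.73

|P| = 53, |P∩Q| = 16.2667.
|P ∖ Q| = |P| − |P∩Q| = 53 − 16.2667 = 36.73.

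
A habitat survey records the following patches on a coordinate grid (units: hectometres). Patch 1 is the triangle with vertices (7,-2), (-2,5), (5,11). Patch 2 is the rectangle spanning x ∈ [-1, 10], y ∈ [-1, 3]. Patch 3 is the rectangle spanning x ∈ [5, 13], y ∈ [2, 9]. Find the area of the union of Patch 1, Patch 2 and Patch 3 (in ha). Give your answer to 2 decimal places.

By inclusion–exclusion:
Individual areas: |Patch 1| = 51.5, |Patch 2| = 44, |Patch 3| = 56.
|Patch 1∩Patch 2| = 13.5824.
|Patch 1∩Patch 3| = 5.9231.
|Patch 2∩Patch 3|: x∈[5,10], y∈[2,3] → 5·1 = 5.
|Patch 1∩Patch 2∩Patch 3| = 1.3077.
|Patch 1 ∪ Patch 2 ∪ Patch 3| = 151.5 − 24.5055 + 1.3077 = 128.30.

128.30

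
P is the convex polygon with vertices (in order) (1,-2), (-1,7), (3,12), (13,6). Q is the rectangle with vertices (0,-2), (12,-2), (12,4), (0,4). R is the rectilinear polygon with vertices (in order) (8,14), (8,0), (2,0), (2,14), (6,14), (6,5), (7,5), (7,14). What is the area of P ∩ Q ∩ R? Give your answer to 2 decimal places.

The intersection is the polygon with vertices (8,4), (8,2.667), (4,0), (2,0), (2,4).
By the shoelace formula its area is 18.67.

18.67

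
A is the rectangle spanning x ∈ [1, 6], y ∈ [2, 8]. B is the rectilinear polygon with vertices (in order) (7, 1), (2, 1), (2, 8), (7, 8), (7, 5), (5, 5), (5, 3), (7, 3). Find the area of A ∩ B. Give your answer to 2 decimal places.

22.00

The intersection is the polygon with vertices (6,2), (2,2), (2,8), (6,8), (6,5), (5,5), (5,3), (6,3).
By the shoelace formula its area is 22.00.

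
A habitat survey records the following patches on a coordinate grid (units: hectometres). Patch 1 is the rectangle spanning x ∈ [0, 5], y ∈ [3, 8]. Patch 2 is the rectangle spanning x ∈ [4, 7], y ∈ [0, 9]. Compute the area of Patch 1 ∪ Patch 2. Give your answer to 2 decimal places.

By inclusion–exclusion:
Individual areas: |Patch 1| = 25, |Patch 2| = 27.
|Patch 1∩Patch 2|: x∈[4,5], y∈[3,8] → 1·5 = 5.
|Patch 1 ∪ Patch 2| = 52 − 5 = 47.00.

47.00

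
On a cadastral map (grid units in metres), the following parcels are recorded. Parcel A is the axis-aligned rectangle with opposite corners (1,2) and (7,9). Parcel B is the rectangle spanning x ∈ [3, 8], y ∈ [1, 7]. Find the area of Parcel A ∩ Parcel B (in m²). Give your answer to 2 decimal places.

20.00

|Parcel A∩Parcel B|: x∈[3,7], y∈[2,7] → 4·5 = 20.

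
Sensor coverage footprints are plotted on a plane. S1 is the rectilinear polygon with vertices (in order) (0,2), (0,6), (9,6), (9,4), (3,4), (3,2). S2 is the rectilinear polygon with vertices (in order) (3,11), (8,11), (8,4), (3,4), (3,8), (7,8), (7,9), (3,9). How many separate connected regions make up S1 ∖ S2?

S1 ∖ S2 splits into 2 disjoint pieces (area 12, area 2).

2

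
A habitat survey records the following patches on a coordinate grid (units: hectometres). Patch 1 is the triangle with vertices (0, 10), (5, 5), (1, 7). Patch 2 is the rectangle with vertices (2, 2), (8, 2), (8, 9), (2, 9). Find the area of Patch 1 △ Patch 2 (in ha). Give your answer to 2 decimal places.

|Patch 1| = 5, |Patch 2| = 42, |Patch 1∩Patch 2| = 2.25.
|Patch 1 △ Patch 2| = |Patch 1| + |Patch 2| − 2·|Patch 1∩Patch 2| = 5 + 42 − 4.5 = 42.50.

42.50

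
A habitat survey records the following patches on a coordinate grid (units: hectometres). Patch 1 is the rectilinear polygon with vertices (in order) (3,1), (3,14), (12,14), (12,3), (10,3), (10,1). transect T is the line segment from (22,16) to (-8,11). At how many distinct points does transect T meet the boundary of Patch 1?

The segment meets the boundary at (3,12.833), (10,14).

2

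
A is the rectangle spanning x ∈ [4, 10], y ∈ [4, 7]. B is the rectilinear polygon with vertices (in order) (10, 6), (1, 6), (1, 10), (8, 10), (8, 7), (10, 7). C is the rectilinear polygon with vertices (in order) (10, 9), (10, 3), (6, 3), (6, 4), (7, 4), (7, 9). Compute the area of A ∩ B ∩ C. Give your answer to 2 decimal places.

The intersection is the polygon with vertices (7,6), (7,7), (8,7), (10,7), (10,6).
By the shoelace formula its area is 3.00.

3.00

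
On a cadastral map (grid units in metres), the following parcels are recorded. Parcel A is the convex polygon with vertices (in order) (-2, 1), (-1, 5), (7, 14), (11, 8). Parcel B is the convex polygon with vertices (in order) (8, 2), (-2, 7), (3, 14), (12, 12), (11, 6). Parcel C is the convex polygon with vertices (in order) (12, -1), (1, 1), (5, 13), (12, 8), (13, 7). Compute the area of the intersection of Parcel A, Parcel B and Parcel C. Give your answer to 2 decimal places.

37.79

The intersection is the polygon with vertices (11,8), (3.778,4.111), (2.286,4.857), (4.333,11), (5.68,12.515), (10.091,9.364).
By the shoelace formula its area is 37.79.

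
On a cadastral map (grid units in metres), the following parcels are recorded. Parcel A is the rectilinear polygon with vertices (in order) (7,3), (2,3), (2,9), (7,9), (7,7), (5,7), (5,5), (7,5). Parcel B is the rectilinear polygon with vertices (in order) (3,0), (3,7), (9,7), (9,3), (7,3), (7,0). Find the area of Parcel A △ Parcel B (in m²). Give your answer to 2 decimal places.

38.00

|Parcel A| = 26, |Parcel B| = 36, |Parcel A∩Parcel B| = 12.
|Parcel A △ Parcel B| = |Parcel A| + |Parcel B| − 2·|Parcel A∩Parcel B| = 26 + 36 − 24 = 38.00.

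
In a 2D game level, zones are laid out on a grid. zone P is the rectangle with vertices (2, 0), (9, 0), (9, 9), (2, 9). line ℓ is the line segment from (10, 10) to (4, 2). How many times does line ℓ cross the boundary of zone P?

The segment meets the boundary at (9,8.667).

1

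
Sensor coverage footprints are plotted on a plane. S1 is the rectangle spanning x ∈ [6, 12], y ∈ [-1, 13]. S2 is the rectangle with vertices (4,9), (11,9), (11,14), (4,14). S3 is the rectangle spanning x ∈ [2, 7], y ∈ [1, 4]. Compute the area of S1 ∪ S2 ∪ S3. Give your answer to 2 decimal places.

111.00

By inclusion–exclusion:
Individual areas: |S1| = 84, |S2| = 35, |S3| = 15.
|S1∩S2|: x∈[6,11], y∈[9,13] → 5·4 = 20.
|S1∩S3|: x∈[6,7], y∈[1,4] → 1·3 = 3.
|S2∩S3| = 0 (no overlap).
|S1∩S2∩S3| = 0.
|S1 ∪ S2 ∪ S3| = 134 − 23 + 0 = 111.00.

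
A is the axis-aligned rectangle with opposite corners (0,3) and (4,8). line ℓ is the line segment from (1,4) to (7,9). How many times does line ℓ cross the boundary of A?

1

The segment meets the boundary at (4,6.5).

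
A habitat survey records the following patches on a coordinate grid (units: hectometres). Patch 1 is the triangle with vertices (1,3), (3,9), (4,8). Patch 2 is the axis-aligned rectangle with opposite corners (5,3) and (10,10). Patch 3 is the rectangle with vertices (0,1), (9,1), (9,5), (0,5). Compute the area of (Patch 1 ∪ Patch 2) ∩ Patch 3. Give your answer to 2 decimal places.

|Patch 1 ∪ Patch 2| = 39.
|(Patch 1 ∪ Patch 2) ∩ Patch 3| = 8.53.

8.53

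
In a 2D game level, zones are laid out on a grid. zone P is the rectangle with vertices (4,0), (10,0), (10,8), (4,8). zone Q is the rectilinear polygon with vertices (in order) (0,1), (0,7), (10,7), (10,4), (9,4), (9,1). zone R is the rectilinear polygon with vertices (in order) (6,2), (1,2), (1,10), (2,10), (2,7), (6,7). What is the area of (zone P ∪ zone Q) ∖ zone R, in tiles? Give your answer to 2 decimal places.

47.00

|zone P ∪ zone Q| = 72.
|(zone P ∪ zone Q) ∩ zone R| = 25.
|(zone P ∪ zone Q) ∖ zone R| = 72 − 25 = 47.00.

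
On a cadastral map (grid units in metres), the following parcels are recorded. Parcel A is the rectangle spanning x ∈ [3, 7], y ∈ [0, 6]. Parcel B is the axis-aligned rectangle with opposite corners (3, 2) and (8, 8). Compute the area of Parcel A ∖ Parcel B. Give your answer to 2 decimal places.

8.00

|Parcel A∩Parcel B|: x∈[3,7], y∈[2,6] → 4·4 = 16.
|Parcel A| = 24.
|Parcel A ∖ Parcel B| = |Parcel A| − |Parcel A∩Parcel B| = 24 − 16 = 8.00.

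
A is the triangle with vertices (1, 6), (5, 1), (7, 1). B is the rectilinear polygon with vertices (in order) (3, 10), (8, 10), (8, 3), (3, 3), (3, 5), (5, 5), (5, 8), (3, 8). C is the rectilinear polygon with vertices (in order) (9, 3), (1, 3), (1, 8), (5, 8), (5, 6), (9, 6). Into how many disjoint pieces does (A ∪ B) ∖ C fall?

(A ∪ B) ∖ C splits into 2 disjoint pieces (area 16, area 3.2).

2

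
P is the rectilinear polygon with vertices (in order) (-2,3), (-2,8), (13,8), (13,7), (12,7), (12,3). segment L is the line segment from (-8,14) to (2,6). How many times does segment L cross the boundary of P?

1

The segment meets the boundary at (-0.5,8).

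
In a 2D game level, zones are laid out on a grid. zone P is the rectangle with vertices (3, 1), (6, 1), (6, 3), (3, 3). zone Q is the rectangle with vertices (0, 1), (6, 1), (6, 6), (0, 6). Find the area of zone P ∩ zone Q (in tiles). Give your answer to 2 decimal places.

6.00

|zone P∩zone Q|: x∈[3,6], y∈[1,3] → 3·2 = 6.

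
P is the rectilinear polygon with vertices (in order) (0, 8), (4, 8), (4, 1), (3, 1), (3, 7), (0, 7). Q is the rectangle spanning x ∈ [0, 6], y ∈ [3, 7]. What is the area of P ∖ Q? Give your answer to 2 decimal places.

6.00

|P| = 10, |P∩Q| = 4.
|P ∖ Q| = |P| − |P∩Q| = 10 − 4 = 6.00.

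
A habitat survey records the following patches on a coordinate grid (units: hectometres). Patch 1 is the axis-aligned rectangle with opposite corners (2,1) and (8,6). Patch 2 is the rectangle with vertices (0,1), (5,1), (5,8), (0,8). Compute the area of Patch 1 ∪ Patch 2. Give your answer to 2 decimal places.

50.00

By inclusion–exclusion:
Individual areas: |Patch 1| = 30, |Patch 2| = 35.
|Patch 1∩Patch 2|: x∈[2,5], y∈[1,6] → 3·5 = 15.
|Patch 1 ∪ Patch 2| = 65 − 15 = 50.00.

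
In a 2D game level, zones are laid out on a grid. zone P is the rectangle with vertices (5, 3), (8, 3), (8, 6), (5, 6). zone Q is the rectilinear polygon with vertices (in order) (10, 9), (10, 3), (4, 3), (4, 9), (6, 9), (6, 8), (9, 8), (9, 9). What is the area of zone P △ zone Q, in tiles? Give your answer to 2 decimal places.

24.00

|zone P| = 9, |zone Q| = 33, |zone P∩zone Q| = 9.
|zone P △ zone Q| = |zone P| + |zone Q| − 2·|zone P∩zone Q| = 9 + 33 − 18 = 24.00.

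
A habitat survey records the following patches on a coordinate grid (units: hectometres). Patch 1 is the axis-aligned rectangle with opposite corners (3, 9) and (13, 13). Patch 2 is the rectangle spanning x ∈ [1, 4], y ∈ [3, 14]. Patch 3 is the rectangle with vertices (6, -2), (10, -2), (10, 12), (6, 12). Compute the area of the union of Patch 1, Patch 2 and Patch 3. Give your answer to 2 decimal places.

By inclusion–exclusion:
Individual areas: |Patch 1| = 40, |Patch 2| = 33, |Patch 3| = 56.
|Patch 1∩Patch 2|: x∈[3,4], y∈[9,13] → 1·4 = 4.
|Patch 1∩Patch 3|: x∈[6,10], y∈[9,12] → 4·3 = 12.
|Patch 2∩Patch 3| = 0 (no overlap).
|Patch 1∩Patch 2∩Patch 3| = 0.
|Patch 1 ∪ Patch 2 ∪ Patch 3| = 129 − 16 + 0 = 113.00.

113.00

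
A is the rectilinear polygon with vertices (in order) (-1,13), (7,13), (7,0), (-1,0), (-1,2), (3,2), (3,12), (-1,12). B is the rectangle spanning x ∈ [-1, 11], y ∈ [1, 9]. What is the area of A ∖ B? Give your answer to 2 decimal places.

28.00

|A| = 64, |A∩B| = 36.
|A ∖ B| = |A| − |A∩B| = 64 − 36 = 28.00.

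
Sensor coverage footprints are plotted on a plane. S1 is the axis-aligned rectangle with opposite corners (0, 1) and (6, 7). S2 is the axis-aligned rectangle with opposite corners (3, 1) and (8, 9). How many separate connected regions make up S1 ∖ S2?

1

S1 ∖ S2 is a single connected region.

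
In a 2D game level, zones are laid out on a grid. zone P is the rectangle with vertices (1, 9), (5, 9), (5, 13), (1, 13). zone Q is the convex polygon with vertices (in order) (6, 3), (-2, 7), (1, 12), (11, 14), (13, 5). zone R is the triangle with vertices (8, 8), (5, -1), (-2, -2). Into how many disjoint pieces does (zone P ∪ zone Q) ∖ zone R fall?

1

(zone P ∪ zone Q) ∖ zone R is a single connected region.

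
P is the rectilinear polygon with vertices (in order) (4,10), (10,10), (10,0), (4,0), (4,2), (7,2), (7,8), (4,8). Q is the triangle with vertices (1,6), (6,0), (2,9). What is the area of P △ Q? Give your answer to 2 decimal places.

|P| = 42, |Q| = 10.5, |P∩Q| = 0.7778.
|P △ Q| = |P| + |Q| − 2·|P∩Q| = 42 + 10.5 − 1.5556 = 50.94.

50.94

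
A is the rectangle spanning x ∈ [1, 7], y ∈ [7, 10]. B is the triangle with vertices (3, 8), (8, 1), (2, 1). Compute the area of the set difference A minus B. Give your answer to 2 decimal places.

17.57

|A| = 18, |A∩B| = 0.4286.
|A ∖ B| = |A| − |A∩B| = 18 − 0.4286 = 17.57.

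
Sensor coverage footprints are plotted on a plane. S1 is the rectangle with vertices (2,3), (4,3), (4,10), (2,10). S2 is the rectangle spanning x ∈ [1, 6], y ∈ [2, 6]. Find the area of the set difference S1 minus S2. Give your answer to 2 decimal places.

8.00

|S1∩S2|: x∈[2,4], y∈[3,6] → 2·3 = 6.
|S1| = 14.
|S1 ∖ S2| = |S1| − |S1∩S2| = 14 − 6 = 8.00.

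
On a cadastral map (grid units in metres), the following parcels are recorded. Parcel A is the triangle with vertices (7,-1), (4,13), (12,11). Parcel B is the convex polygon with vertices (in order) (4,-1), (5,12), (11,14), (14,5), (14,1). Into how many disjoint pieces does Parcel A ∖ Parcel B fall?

2

Parcel A ∖ Parcel B splits into 2 disjoint pieces (area 0.1188, area 2.31).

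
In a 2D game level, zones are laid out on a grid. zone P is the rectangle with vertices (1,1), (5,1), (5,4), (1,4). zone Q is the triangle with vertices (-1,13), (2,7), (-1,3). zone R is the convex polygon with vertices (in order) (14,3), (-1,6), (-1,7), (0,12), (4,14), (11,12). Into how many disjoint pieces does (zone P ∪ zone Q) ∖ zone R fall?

(zone P ∪ zone Q) ∖ zone R splits into 3 disjoint pieces (area 12, area 2.9348, area 2.5714).

3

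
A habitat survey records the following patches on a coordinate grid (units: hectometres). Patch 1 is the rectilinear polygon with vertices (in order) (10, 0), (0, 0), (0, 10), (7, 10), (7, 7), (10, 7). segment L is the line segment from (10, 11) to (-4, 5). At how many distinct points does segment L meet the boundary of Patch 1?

The segment meets the boundary at (0,6.714), (7,9.714).

2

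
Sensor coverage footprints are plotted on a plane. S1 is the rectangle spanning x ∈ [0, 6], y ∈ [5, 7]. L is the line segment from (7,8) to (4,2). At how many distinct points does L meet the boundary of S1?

The segment meets the boundary at (5.5,5), (6,6).

2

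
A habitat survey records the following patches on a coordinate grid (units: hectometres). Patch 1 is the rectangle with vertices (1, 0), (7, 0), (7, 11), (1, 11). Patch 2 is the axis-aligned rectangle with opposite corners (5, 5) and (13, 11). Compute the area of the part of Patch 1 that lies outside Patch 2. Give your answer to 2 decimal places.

54.00

|Patch 1∩Patch 2|: x∈[5,7], y∈[5,11] → 2·6 = 12.
|Patch 1| = 66.
|Patch 1 ∖ Patch 2| = |Patch 1| − |Patch 1∩Patch 2| = 66 − 12 = 54.00.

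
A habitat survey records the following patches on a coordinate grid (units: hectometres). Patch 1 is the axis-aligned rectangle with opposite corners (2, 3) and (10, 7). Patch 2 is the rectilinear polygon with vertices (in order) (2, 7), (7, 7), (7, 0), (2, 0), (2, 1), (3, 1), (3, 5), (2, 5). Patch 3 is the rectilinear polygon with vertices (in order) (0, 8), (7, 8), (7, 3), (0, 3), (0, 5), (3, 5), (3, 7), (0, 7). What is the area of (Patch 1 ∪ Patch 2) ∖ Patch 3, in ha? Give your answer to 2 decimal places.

|Patch 1 ∪ Patch 2| = 45.
|(Patch 1 ∪ Patch 2) ∩ Patch 3| = 18.
|(Patch 1 ∪ Patch 2) ∖ Patch 3| = 45 − 18 = 27.00.

27.00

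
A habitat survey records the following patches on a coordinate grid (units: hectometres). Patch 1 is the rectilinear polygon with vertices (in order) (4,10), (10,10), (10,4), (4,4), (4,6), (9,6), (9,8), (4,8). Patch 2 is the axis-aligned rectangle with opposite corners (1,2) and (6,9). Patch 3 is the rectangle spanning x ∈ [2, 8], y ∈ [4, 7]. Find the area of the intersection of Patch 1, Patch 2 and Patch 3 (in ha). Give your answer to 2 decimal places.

The intersection is the polygon with vertices (4,6), (6,6), (6,4), (4,4).
By the shoelace formula its area is 4.00.

4.00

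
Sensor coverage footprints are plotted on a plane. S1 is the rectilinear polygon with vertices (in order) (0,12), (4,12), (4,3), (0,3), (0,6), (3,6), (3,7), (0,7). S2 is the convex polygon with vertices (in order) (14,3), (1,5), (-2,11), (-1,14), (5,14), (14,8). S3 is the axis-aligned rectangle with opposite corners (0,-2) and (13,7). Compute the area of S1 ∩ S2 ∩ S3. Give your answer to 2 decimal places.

4.94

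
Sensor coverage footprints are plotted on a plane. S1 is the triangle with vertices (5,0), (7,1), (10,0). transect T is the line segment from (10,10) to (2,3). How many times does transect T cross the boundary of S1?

The segment lies entirely outside S1 and never meets its boundary.

0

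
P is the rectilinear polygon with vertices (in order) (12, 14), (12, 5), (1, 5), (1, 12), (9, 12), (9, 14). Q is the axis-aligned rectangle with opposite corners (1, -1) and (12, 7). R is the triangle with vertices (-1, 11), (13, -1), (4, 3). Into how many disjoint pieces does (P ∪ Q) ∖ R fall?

2

(P ∪ Q) ∖ R splits into 2 disjoint pieces (area 87.7143, area 36.9778).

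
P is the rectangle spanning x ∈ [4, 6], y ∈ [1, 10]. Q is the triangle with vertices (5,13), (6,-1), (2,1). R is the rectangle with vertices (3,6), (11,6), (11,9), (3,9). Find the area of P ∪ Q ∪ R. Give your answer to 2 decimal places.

By inclusion–exclusion:
Individual areas: |P| = 18, |Q| = 27, |R| = 24.
|P∩Q| = 13.6964.
|P∩R|: x∈[4,6], y∈[6,9] → 2·3 = 6.
|Q∩R| = 5.3036.
|P∩Q∩R| = 4.1786.
|P ∪ Q ∪ R| = 69 − 25 + 4.1786 = 48.18.

48.18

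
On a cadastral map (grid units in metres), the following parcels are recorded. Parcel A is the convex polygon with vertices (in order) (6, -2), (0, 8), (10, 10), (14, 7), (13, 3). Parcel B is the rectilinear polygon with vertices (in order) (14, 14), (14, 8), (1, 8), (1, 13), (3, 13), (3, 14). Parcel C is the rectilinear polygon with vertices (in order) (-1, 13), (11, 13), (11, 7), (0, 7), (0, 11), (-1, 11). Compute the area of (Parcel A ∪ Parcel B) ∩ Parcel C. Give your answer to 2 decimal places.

60.80

The region (Parcel A ∪ Parcel B) ∩ Parcel C is the polygon with vertices (1,8.2), (1,13), (3,13), (11,13), (11,7), (0.6,7), (0,8).
By the shoelace formula its area is 60.80.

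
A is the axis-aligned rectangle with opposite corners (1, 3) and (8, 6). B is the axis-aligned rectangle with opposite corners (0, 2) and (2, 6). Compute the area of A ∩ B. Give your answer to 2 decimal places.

3.00

|A∩B|: x∈[1,2], y∈[3,6] → 1·3 = 3.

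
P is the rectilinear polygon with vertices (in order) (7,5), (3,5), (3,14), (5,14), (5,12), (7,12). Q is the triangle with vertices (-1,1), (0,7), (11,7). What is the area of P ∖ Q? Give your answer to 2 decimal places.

|P| = 32, |P∩Q| = 8.
|P ∖ Q| = |P| − |P∩Q| = 32 − 8 = 24.00.

24.00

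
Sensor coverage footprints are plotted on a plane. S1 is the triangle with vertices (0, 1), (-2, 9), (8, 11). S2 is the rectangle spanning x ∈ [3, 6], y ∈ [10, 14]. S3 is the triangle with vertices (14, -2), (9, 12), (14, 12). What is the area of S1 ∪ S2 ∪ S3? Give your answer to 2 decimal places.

88.10

By inclusion–exclusion:
Individual areas: |S1| = 42, |S2| = 12, |S3| = 35.
|S1∩S2| = 0.9.
|S1∩S3| = 0.
|S2∩S3| = 0.
|S1∩S2∩S3| = 0.
|S1 ∪ S2 ∪ S3| = 89 − 0.9 + 0 = 88.10.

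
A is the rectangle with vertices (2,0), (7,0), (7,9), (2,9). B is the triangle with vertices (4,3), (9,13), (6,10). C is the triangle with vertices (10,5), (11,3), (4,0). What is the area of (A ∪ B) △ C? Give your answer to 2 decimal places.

|A ∪ B| = 48.6429.
|(A ∪ B) ∩ C| = 1.8214.
|(A ∪ B) △ C| = 48.6429 + 8.5 − 3.6429 = 53.50.

53.50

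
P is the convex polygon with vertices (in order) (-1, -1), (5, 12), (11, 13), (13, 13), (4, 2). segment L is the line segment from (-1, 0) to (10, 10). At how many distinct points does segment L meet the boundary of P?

1

The segment meets the boundary at (-0.205,0.723).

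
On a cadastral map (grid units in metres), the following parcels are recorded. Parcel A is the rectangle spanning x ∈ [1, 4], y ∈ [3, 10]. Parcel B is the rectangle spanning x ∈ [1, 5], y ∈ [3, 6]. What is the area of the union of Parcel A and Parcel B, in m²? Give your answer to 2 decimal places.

24.00

By inclusion–exclusion:
Individual areas: |Parcel A| = 21, |Parcel B| = 12.
|Parcel A∩Parcel B|: x∈[1,4], y∈[3,6] → 3·3 = 9.
|Parcel A ∪ Parcel B| = 33 − 9 = 24.00.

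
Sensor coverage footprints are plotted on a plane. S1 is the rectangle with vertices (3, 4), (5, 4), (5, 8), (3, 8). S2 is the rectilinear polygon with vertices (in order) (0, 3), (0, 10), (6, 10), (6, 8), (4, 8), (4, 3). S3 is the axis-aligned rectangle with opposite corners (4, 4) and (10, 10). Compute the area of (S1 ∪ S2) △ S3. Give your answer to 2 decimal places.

56.00

|S1 ∪ S2| = 36.
|(S1 ∪ S2) ∩ S3| = 8.
|(S1 ∪ S2) △ S3| = 36 + 36 − 16 = 56.00.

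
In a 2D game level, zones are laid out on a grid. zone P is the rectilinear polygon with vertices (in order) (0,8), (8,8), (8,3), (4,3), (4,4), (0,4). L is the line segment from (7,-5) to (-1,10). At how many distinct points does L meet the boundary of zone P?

The segment meets the boundary at (0.067,8), (2.2,4).

2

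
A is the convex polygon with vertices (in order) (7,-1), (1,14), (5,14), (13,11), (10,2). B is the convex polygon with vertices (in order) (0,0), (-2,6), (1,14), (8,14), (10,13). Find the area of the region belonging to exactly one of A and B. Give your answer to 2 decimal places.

108.06

|A| = 96, |B| = 84, |A∩B| = 35.9687.
|A △ B| = |A| + |B| − 2·|A∩B| = 96 + 84 − 71.9374 = 108.06.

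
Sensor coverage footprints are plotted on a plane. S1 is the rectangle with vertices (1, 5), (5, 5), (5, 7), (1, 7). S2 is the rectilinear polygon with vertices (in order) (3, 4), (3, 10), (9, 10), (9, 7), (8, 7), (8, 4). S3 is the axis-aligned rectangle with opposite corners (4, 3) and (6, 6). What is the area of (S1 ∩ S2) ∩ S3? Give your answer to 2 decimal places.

1.00

The region (S1 ∩ S2) ∩ S3 is the polygon with vertices (5,5), (4,5), (4,6), (5,6).
By the shoelace formula its area is 1.00.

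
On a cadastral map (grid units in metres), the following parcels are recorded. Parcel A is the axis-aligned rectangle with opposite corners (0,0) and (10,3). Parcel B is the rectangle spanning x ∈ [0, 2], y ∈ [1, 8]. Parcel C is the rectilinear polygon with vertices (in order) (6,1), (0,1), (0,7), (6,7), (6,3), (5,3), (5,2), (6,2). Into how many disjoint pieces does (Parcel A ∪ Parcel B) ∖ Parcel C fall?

(Parcel A ∪ Parcel B) ∖ Parcel C splits into 2 disjoint pieces (area 19, area 2).

2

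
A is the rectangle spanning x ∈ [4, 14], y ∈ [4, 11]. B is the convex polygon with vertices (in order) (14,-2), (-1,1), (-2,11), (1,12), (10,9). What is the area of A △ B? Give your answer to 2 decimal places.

133.41

|A| = 70, |B| = 144.5, |A∩B| = 40.5455.
|A △ B| = |A| + |B| − 2·|A∩B| = 70 + 144.5 − 81.0909 = 133.41.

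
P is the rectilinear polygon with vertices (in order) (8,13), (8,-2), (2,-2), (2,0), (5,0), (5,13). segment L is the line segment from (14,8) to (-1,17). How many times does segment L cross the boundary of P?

2

The segment meets the boundary at (5.667,13), (8,11.6).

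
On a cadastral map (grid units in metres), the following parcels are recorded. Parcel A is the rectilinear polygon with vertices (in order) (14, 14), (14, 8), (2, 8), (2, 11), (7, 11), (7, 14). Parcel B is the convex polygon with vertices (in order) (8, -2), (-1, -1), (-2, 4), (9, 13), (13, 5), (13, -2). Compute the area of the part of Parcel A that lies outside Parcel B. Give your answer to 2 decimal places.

|Parcel A| = 57, |Parcel A∩Parcel B| = 21.447.
|Parcel A ∖ Parcel B| = |Parcel A| − |Parcel A∩Parcel B| = 57 − 21.447 = 35.55.

35.55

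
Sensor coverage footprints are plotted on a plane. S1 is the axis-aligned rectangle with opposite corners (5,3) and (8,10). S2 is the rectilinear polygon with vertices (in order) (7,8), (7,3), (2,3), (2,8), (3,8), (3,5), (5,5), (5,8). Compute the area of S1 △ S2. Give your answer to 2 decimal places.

|S1| = 21, |S2| = 19, |S1∩S2| = 10.
|S1 △ S2| = |S1| + |S2| − 2·|S1∩S2| = 21 + 19 − 20 = 20.00.

20.00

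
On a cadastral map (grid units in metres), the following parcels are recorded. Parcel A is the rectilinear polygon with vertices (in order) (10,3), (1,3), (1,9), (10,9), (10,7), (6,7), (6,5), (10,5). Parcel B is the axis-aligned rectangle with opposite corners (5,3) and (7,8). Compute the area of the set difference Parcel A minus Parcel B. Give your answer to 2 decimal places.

38.00

|Parcel A| = 46, |Parcel A∩Parcel B| = 8.
|Parcel A ∖ Parcel B| = |Parcel A| − |Parcel A∩Parcel B| = 46 − 8 = 38.00.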